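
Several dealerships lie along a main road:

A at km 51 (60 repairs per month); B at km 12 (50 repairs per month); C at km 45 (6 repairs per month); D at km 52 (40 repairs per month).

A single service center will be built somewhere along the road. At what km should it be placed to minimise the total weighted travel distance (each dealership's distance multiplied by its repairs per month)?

For a sum of weighted absolute distances on a line, the optimum is the weighted median (not the mean). Total weight W = 156; half-weight = 78.
Sort by position and accumulate weight:
  km 12 (B, w=50) → cum 50
  km 45 (C, w=6) → cum 56
  km 51 (A, w=60) → cum 116  ≥ 78 → median here
  km 52 (D, w=40) → cum 156
Optimal location: km 51.

x = 51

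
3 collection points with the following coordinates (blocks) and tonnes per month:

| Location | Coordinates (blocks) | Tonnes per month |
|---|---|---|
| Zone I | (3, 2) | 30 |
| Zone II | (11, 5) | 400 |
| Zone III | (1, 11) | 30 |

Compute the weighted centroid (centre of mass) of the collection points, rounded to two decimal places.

(9.83, 5.20)

The minimiser of Σwᵢ‖p−pᵢ‖² is the weighted centroid p* = (Σwᵢpᵢ)/(Σwᵢ).
Σwᵢ = 460.
Σwᵢxᵢ = 30·3 + 400·11 + 30·1 = 4520.
Σwᵢyᵢ = 30·2 + 400·5 + 30·11 = 2390.
x* = 4520/460 = 9.83, y* = 2390/460 = 5.20.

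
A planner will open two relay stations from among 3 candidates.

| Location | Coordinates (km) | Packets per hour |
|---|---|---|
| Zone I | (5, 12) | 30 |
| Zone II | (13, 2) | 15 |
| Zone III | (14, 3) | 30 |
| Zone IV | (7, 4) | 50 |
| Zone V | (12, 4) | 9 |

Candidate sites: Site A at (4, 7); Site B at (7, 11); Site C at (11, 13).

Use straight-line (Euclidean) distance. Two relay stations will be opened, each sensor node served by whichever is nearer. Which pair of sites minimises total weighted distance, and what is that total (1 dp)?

Evaluate every pair (each demand assigned to the nearer of the two):
  {Site A, Site B}: total = 829.4
  {Site A, Site C}: total = 909.6
  {Site B, Site C}: total = 970.0
Best pair: {Site A, Site B} with total 829.4.

{Site A, Site B}, total 829.4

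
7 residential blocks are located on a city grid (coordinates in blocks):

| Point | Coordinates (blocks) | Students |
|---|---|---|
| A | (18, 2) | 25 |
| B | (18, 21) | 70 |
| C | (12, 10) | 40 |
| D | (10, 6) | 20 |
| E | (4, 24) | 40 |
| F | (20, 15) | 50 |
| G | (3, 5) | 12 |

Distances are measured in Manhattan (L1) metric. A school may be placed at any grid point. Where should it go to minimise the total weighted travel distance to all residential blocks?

Manhattan distance separates: Σwᵢ(|x−xᵢ|+|y−yᵢ|) = Σwᵢ|x−xᵢ| + Σwᵢ|y−yᵢ|, so x and y are optimised independently as 1-D weighted medians.
Total weight W = 257; half = 128.5.
x-coordinate, sorted with cumulative weight:
  x=3 (G, w=12) cum 12
  x=4 (E, w=40) cum 52
  x=10 (D, w=20) cum 72
  x=12 (C, w=40) cum 112
  x=18 (A, w=25) cum 137  ← median
  x=18 (B, w=70) cum 207
  x=20 (F, w=50) cum 257
⇒ x* = 18
y-coordinate, sorted with cumulative weight:
  y=2 (A, w=25) cum 25
  y=5 (G, w=12) cum 37
  y=6 (D, w=20) cum 57
  y=10 (C, w=40) cum 97
  y=15 (F, w=50) cum 147  ← median
  y=21 (B, w=70) cum 217
  y=24 (E, w=40) cum 257
⇒ y* = 15

(18, 15)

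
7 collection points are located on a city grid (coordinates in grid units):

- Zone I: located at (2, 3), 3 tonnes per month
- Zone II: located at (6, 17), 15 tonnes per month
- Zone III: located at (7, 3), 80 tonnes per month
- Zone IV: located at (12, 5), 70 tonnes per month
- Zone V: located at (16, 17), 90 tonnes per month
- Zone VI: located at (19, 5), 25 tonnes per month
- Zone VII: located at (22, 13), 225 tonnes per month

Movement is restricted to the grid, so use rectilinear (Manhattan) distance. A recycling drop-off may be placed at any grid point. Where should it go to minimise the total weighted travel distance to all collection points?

(16, 13)

Manhattan distance separates: Σwᵢ(|x−xᵢ|+|y−yᵢ|) = Σwᵢ|x−xᵢ| + Σwᵢ|y−yᵢ|, so x and y are optimised independently as 1-D weighted medians.
Total weight W = 508; half = 254.
x-coordinate, sorted with cumulative weight:
  x=2 (Zone I, w=3) cum 3
  x=6 (Zone II, w=15) cum 18
  x=7 (Zone III, w=80) cum 98
  x=12 (Zone IV, w=70) cum 168
  x=16 (Zone V, w=90) cum 258  ← median
  x=19 (Zone VI, w=25) cum 283
  x=22 (Zone VII, w=225) cum 508
⇒ x* = 16
y-coordinate, sorted with cumulative weight:
  y=3 (Zone I, w=3) cum 3
  y=3 (Zone III, w=80) cum 83
  y=5 (Zone IV, w=70) cum 153
  y=5 (Zone VI, w=25) cum 178
  y=13 (Zone VII, w=225) cum 403  ← median
  y=17 (Zone II, w=15) cum 418
  y=17 (Zone V, w=90) cum 508
⇒ y* = 13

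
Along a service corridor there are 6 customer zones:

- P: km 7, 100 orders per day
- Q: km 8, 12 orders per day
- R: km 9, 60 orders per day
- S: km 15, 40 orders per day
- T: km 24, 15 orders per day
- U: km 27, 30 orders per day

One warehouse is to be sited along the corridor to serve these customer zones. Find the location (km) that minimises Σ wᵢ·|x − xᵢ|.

x = 9

For a sum of weighted absolute distances on a line, the optimum is the weighted median (not the mean). Total weight W = 257; half-weight = 128.5.
Sort by position and accumulate weight:
  km 7 (P, w=100) → cum 100
  km 8 (Q, w=12) → cum 112
  km 9 (R, w=60) → cum 172  ≥ 128.5 → median here
  km 15 (S, w=40) → cum 212
  km 24 (T, w=15) → cum 227
  km 27 (U, w=30) → cum 257
Optimal location: km 9.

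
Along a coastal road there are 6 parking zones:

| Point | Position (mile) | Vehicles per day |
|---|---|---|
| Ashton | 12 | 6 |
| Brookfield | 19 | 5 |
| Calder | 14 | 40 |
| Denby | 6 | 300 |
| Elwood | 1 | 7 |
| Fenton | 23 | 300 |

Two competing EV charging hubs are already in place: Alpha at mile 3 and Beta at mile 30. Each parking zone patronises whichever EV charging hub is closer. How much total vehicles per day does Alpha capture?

The indifferent point is the midpoint (3+30)/2 = 16.5; parking zones left of it (closer to Alpha at 3) go to Alpha, those right go to Beta.
  Elwood at 1 (w=7) → Alpha
  Denby at 6 (w=300) → Alpha
  Ashton at 12 (w=6) → Alpha
  Calder at 14 (w=40) → Alpha
  Brookfield at 19 (w=5) → Beta
  Fenton at 23 (w=300) → Beta
Alpha captures 353; Beta captures 305.

353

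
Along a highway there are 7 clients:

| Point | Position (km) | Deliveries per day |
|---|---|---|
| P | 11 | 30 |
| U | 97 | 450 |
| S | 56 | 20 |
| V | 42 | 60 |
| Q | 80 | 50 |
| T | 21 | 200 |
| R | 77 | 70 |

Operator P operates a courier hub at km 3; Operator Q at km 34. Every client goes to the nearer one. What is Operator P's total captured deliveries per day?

30

The indifferent point is the midpoint (3+34)/2 = 18.5; clients left of it (closer to Operator P at 3) go to Operator P, those right go to Operator Q.
  P at 11 (w=30) → Operator P
  T at 21 (w=200) → Operator Q
  V at 42 (w=60) → Operator Q
  S at 56 (w=20) → Operator Q
  R at 77 (w=70) → Operator Q
  Q at 80 (w=50) → Operator Q
  U at 97 (w=450) → Operator Q
Operator P captures 30; Operator Q captures 850.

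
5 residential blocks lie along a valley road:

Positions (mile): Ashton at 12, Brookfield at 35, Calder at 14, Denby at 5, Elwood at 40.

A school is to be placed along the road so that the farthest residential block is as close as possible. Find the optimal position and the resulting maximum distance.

location 22.5, max distance 17.5

The 1-center on a line is the midpoint of the two extreme points: leftmost at 5, rightmost at 40.
Optimal location = (5 + 40)/2 = 22.5; maximum distance = (40 − 5)/2 = 17.5.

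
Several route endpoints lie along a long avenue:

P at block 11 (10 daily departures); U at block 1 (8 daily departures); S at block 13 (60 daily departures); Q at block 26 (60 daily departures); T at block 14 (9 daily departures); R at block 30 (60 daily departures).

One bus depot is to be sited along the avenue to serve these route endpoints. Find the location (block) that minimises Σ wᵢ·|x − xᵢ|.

x = 26

For a sum of weighted absolute distances on a line, the optimum is the weighted median (not the mean). Total weight W = 207; half-weight = 103.5.
Sort by position and accumulate weight:
  block 1 (U, w=8) → cum 8
  block 11 (P, w=10) → cum 18
  block 13 (S, w=60) → cum 78
  block 14 (T, w=9) → cum 87
  block 26 (Q, w=60) → cum 147  ≥ 103.5 → median here
  block 30 (R, w=60) → cum 207
Optimal location: block 26.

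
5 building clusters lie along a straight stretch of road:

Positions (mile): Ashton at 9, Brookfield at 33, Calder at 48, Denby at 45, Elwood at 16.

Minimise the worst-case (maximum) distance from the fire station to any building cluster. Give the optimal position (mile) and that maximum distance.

The 1-center on a line is the midpoint of the two extreme points: leftmost at 9, rightmost at 48.
Optimal location = (9 + 48)/2 = 28.5; maximum distance = (48 − 9)/2 = 19.5.

location 28.5, max distance 19.5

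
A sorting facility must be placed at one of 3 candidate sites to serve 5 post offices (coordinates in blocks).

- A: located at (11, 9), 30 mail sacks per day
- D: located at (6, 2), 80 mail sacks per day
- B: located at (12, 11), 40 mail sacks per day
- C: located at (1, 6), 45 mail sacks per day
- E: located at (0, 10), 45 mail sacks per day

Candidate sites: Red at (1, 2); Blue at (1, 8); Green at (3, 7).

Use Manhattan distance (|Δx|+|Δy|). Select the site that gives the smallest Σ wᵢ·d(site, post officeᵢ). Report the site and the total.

Total weighted distance at each candidate:
  Red (1, 2): total = 2295
  Blue (1, 8): total = 1995
  Green (3, 7): total = 1865
Minimum is at Green with total 1865 blocks.

Green, total 1865 blocks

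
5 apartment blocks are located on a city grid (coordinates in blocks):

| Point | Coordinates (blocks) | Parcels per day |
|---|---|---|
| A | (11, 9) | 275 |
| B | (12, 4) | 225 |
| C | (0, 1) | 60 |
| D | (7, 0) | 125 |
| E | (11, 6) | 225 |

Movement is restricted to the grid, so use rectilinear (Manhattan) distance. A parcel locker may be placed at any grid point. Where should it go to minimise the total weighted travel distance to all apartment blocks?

(11, 6)

Manhattan distance separates: Σwᵢ(|x−xᵢ|+|y−yᵢ|) = Σwᵢ|x−xᵢ| + Σwᵢ|y−yᵢ|, so x and y are optimised independently as 1-D weighted medians.
Total weight W = 910; half = 455.
x-coordinate, sorted with cumulative weight:
  x=0 (C, w=60) cum 60
  x=7 (D, w=125) cum 185
  x=11 (A, w=275) cum 460  ← median
  x=11 (E, w=225) cum 685
  x=12 (B, w=225) cum 910
⇒ x* = 11
y-coordinate, sorted with cumulative weight:
  y=0 (D, w=125) cum 125
  y=1 (C, w=60) cum 185
  y=4 (B, w=225) cum 410
  y=6 (E, w=225) cum 635  ← median
  y=9 (A, w=275) cum 910
⇒ y* = 6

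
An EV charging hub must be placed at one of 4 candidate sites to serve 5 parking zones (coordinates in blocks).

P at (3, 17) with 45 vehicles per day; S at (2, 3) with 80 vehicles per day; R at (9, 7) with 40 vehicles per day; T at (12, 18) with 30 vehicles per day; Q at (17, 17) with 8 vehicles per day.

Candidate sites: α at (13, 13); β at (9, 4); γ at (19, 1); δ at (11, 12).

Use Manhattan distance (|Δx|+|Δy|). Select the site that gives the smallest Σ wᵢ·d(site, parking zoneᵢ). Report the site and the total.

Total weighted distance at each candidate:
  α (13, 13): total = 2954
  β (9, 4): total = 2293
  γ (19, 1): total = 4464
  δ (11, 12): total = 2603
Minimum is at β with total 2293 blocks.

β, total 2293 blocks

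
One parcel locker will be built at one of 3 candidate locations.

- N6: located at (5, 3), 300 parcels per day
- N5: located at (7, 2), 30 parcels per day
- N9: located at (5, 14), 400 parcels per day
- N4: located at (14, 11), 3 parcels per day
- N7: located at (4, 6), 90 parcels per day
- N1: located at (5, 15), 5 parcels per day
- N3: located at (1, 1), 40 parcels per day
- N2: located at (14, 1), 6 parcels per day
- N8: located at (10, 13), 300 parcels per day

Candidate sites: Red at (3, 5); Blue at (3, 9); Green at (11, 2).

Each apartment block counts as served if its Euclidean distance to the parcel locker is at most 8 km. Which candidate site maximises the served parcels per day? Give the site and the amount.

Blue, covering 795

Coverage radius r = 8 km; a point is covered iff (Δx)²+(Δy)² ≤ 8² = 64.
  Red (3, 5): covers {N6, N5, N7, N3} → 460
  Blue (3, 9): covers {N6, N9, N7, N1} → 795
  Green (11, 2): covers {N6, N5, N2} → 336
Maximum coverage at Blue: 795 parcels per day.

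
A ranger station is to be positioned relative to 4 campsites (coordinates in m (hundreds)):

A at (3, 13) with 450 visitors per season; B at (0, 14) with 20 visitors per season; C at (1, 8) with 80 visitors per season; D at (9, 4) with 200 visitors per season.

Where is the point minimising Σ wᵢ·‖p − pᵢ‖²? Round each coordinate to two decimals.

The minimiser of Σwᵢ‖p−pᵢ‖² is the weighted centroid p* = (Σwᵢpᵢ)/(Σwᵢ).
Σwᵢ = 750.
Σwᵢxᵢ = 450·3 + 20·0 + 80·1 + 200·9 = 3230.
Σwᵢyᵢ = 450·13 + 20·14 + 80·8 + 200·4 = 7570.
x* = 3230/750 = 4.31, y* = 7570/750 = 10.09.

(4.31, 10.09)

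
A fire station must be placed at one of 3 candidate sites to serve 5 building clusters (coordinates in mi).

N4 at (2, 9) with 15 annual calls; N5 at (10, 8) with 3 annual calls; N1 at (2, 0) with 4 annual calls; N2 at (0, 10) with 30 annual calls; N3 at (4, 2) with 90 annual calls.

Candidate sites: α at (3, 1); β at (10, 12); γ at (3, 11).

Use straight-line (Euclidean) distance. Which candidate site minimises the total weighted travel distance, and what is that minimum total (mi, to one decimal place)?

α, total 568.2 mi

Total weighted distance at each candidate:
  α (3, 1): total = 568.2
  β (10, 12): total = 1553.4
  γ (3, 11): total = 1010.4
Minimum is at α with total 568.2 mi.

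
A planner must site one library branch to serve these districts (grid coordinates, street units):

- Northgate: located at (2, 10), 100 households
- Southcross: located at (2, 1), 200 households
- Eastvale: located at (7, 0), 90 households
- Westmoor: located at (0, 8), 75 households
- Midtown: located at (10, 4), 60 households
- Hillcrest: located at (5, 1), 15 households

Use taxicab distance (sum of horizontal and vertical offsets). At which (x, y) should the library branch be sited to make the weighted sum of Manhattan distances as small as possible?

Manhattan distance separates: Σwᵢ(|x−xᵢ|+|y−yᵢ|) = Σwᵢ|x−xᵢ| + Σwᵢ|y−yᵢ|, so x and y are optimised independently as 1-D weighted medians.
Total weight W = 540; half = 270.
x-coordinate, sorted with cumulative weight:
  x=0 (Westmoor, w=75) cum 75
  x=2 (Northgate, w=100) cum 175
  x=2 (Southcross, w=200) cum 375  ← median
  x=5 (Hillcrest, w=15) cum 390
  x=7 (Eastvale, w=90) cum 480
  x=10 (Midtown, w=60) cum 540
⇒ x* = 2
y-coordinate, sorted with cumulative weight:
  y=0 (Eastvale, w=90) cum 90
  y=1 (Southcross, w=200) cum 290  ← median
  y=1 (Hillcrest, w=15) cum 305
  y=4 (Midtown, w=60) cum 365
  y=8 (Westmoor, w=75) cum 440
  y=10 (Northgate, w=100) cum 540
⇒ y* = 1

(2, 1)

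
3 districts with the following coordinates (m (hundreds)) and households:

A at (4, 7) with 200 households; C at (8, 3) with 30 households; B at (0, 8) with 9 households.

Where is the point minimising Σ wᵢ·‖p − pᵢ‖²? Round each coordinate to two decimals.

(4.35, 6.54)

The minimiser of Σwᵢ‖p−pᵢ‖² is the weighted centroid p* = (Σwᵢpᵢ)/(Σwᵢ).
Σwᵢ = 239.
Σwᵢxᵢ = 200·4 + 30·8 + 9·0 = 1040.
Σwᵢyᵢ = 200·7 + 30·3 + 9·8 = 1562.
x* = 1040/239 = 4.35, y* = 1562/239 = 6.54.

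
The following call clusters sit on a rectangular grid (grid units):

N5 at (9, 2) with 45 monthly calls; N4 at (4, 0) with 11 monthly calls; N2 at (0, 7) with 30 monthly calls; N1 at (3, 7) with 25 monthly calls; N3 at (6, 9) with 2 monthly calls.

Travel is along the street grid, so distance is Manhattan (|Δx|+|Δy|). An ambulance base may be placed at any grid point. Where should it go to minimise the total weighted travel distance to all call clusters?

Manhattan distance separates: Σwᵢ(|x−xᵢ|+|y−yᵢ|) = Σwᵢ|x−xᵢ| + Σwᵢ|y−yᵢ|, so x and y are optimised independently as 1-D weighted medians.
Total weight W = 113; half = 56.5.
x-coordinate, sorted with cumulative weight:
  x=0 (N2, w=30) cum 30
  x=3 (N1, w=25) cum 55
  x=4 (N4, w=11) cum 66  ← median
  x=6 (N3, w=2) cum 68
  x=9 (N5, w=45) cum 113
⇒ x* = 4
y-coordinate, sorted with cumulative weight:
  y=0 (N4, w=11) cum 11
  y=2 (N5, w=45) cum 56
  y=7 (N2, w=30) cum 86  ← median
  y=7 (N1, w=25) cum 111
  y=9 (N3, w=2) cum 113
⇒ y* = 7

(4, 7)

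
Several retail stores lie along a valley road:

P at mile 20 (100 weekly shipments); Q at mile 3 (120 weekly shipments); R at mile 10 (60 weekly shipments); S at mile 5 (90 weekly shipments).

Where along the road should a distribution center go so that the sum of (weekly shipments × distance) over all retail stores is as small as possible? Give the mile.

For a sum of weighted absolute distances on a line, the optimum is the weighted median (not the mean). Total weight W = 370; half-weight = 185.
Sort by position and accumulate weight:
  mile 3 (Q, w=120) → cum 120
  mile 5 (S, w=90) → cum 210  ≥ 185 → median here
  mile 10 (R, w=60) → cum 270
  mile 20 (P, w=100) → cum 370
Optimal location: mile 5.

x = 5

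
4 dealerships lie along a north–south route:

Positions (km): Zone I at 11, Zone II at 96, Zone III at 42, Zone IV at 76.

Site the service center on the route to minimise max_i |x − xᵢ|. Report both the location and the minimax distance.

The 1-center on a line is the midpoint of the two extreme points: leftmost at 11, rightmost at 96.
Optimal location = (11 + 96)/2 = 53.5; maximum distance = (96 − 11)/2 = 42.5.

location 53.5, max distance 42.5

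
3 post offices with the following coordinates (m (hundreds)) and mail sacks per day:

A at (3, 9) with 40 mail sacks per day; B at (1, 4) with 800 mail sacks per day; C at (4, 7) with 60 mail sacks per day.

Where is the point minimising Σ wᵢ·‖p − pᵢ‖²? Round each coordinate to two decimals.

The minimiser of Σwᵢ‖p−pᵢ‖² is the weighted centroid p* = (Σwᵢpᵢ)/(Σwᵢ).
Σwᵢ = 900.
Σwᵢxᵢ = 40·3 + 800·1 + 60·4 = 1160.
Σwᵢyᵢ = 40·9 + 800·4 + 60·7 = 3980.
x* = 1160/900 = 1.29, y* = 3980/900 = 4.42.

(1.29, 4.42)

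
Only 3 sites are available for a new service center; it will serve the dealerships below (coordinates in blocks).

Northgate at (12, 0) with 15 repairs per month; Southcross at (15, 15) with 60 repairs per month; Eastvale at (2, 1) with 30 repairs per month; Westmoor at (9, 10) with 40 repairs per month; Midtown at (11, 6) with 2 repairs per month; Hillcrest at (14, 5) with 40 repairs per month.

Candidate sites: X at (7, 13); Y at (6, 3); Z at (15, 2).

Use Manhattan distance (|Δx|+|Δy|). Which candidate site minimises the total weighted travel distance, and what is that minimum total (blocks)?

Z, total 2011 blocks

Total weighted distance at each candidate:
  X (7, 13): total = 2202
  Y (6, 3): total = 2391
  Z (15, 2): total = 2011
Minimum is at Z with total 2011 blocks.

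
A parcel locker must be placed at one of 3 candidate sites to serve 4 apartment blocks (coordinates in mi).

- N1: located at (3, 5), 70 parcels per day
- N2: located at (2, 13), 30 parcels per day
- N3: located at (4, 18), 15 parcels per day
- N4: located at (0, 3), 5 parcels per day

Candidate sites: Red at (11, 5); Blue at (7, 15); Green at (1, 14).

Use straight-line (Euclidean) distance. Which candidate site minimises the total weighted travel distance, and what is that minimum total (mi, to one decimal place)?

Green, total 818.0 mi

Total weighted distance at each candidate:
  Red (11, 5): total = 1198.6
  Blue (7, 15): total = 1048.6
  Green (1, 14): total = 818.0
Minimum is at Green with total 818.0 mi.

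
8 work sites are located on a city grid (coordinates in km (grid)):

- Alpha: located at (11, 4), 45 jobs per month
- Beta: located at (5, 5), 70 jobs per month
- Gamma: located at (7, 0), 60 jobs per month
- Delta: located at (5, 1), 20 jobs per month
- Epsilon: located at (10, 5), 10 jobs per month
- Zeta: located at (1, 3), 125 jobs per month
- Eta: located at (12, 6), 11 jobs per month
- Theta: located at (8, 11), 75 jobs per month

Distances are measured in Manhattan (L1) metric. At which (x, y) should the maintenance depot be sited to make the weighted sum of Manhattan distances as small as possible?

Manhattan distance separates: Σwᵢ(|x−xᵢ|+|y−yᵢ|) = Σwᵢ|x−xᵢ| + Σwᵢ|y−yᵢ|, so x and y are optimised independently as 1-D weighted medians.
Total weight W = 416; half = 208.
x-coordinate, sorted with cumulative weight:
  x=1 (Zeta, w=125) cum 125
  x=5 (Beta, w=70) cum 195
  x=5 (Delta, w=20) cum 215  ← median
  x=7 (Gamma, w=60) cum 275
  x=8 (Theta, w=75) cum 350
  x=10 (Epsilon, w=10) cum 360
  x=11 (Alpha, w=45) cum 405
  x=12 (Eta, w=11) cum 416
⇒ x* = 5
y-coordinate, sorted with cumulative weight:
  y=0 (Gamma, w=60) cum 60
  y=1 (Delta, w=20) cum 80
  y=3 (Zeta, w=125) cum 205
  y=4 (Alpha, w=45) cum 250  ← median
  y=5 (Beta, w=70) cum 320
  y=5 (Epsilon, w=10) cum 330
  y=6 (Eta, w=11) cum 341
  y=11 (Theta, w=75) cum 416
⇒ y* = 4

(5, 4)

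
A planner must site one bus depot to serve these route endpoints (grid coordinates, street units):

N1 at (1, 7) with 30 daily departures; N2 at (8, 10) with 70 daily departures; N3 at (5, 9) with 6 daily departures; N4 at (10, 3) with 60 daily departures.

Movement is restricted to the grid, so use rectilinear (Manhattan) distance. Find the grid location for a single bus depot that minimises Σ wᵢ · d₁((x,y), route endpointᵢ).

(8, 7)

Manhattan distance separates: Σwᵢ(|x−xᵢ|+|y−yᵢ|) = Σwᵢ|x−xᵢ| + Σwᵢ|y−yᵢ|, so x and y are optimised independently as 1-D weighted medians.
Total weight W = 166; half = 83.
x-coordinate, sorted with cumulative weight:
  x=1 (N1, w=30) cum 30
  x=5 (N3, w=6) cum 36
  x=8 (N2, w=70) cum 106  ← median
  x=10 (N4, w=60) cum 166
⇒ x* = 8
y-coordinate, sorted with cumulative weight:
  y=3 (N4, w=60) cum 60
  y=7 (N1, w=30) cum 90  ← median
  y=9 (N3, w=6) cum 96
  y=10 (N2, w=70) cum 166
⇒ y* = 7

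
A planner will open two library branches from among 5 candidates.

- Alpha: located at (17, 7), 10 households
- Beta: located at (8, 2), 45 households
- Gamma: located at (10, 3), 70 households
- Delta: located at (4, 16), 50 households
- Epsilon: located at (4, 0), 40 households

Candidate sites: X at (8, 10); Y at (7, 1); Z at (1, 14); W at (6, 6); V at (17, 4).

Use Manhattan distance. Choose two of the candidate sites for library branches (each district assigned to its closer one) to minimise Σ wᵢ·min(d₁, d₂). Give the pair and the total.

Evaluate every pair (each demand assigned to the nearer of the two):
  {Y, Z}: total = 1010
  {X, Y}: total = 1220
  {Y, W}: total = 1320
  {Z, W}: total = 1450
  {Y, V}: total = 1530
  {X, W}: total = 1700
  {W, V}: total = 1710
  {X, Z}: total = 1920
  {X, V}: total = 2010
  {Z, V}: total = 2015
Best pair: {Y, Z} with total 1010.

{Y, Z}, total 1010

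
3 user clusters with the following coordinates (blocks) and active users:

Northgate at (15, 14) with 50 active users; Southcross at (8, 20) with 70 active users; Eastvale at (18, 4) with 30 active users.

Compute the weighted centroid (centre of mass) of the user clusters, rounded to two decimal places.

(12.33, 14.80)

The minimiser of Σwᵢ‖p−pᵢ‖² is the weighted centroid p* = (Σwᵢpᵢ)/(Σwᵢ).
Σwᵢ = 150.
Σwᵢxᵢ = 50·15 + 70·8 + 30·18 = 1850.
Σwᵢyᵢ = 50·14 + 70·20 + 30·4 = 2220.
x* = 1850/150 = 12.33, y* = 2220/150 = 14.80.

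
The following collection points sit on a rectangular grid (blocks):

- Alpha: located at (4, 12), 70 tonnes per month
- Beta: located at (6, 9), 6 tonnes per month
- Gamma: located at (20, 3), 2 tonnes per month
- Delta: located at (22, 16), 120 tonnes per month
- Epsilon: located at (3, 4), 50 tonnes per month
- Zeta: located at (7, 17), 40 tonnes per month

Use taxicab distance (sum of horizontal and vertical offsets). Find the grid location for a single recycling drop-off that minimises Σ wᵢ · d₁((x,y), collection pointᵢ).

Manhattan distance separates: Σwᵢ(|x−xᵢ|+|y−yᵢ|) = Σwᵢ|x−xᵢ| + Σwᵢ|y−yᵢ|, so x and y are optimised independently as 1-D weighted medians.
Total weight W = 288; half = 144.
x-coordinate, sorted with cumulative weight:
  x=3 (Epsilon, w=50) cum 50
  x=4 (Alpha, w=70) cum 120
  x=6 (Beta, w=6) cum 126
  x=7 (Zeta, w=40) cum 166  ← median
  x=20 (Gamma, w=2) cum 168
  x=22 (Delta, w=120) cum 288
⇒ x* = 7
y-coordinate, sorted with cumulative weight:
  y=3 (Gamma, w=2) cum 2
  y=4 (Epsilon, w=50) cum 52
  y=9 (Beta, w=6) cum 58
  y=12 (Alpha, w=70) cum 128
  y=16 (Delta, w=120) cum 248  ← median
  y=17 (Zeta, w=40) cum 288
⇒ y* = 16

(7, 16)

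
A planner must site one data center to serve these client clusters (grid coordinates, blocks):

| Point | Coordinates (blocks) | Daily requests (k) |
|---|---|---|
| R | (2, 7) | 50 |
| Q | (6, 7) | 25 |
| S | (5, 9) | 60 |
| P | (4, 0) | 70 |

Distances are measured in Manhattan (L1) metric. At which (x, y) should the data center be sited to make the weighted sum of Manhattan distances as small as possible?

(4, 7)

Manhattan distance separates: Σwᵢ(|x−xᵢ|+|y−yᵢ|) = Σwᵢ|x−xᵢ| + Σwᵢ|y−yᵢ|, so x and y are optimised independently as 1-D weighted medians.
Total weight W = 205; half = 102.5.
x-coordinate, sorted with cumulative weight:
  x=2 (R, w=50) cum 50
  x=4 (P, w=70) cum 120  ← median
  x=5 (S, w=60) cum 180
  x=6 (Q, w=25) cum 205
⇒ x* = 4
y-coordinate, sorted with cumulative weight:
  y=0 (P, w=70) cum 70
  y=7 (R, w=50) cum 120  ← median
  y=7 (Q, w=25) cum 145
  y=9 (S, w=60) cum 205
⇒ y* = 7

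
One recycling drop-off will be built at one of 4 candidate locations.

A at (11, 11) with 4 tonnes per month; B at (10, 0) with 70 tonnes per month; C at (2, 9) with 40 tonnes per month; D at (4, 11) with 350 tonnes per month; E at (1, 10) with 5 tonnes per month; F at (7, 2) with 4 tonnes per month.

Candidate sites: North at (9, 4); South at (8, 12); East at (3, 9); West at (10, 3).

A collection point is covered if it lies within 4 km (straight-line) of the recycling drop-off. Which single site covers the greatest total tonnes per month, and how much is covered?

East, covering 395

Coverage radius r = 4 km; a point is covered iff (Δx)²+(Δy)² ≤ 4² = 16.
  North (9, 4): covers {F} → 4
  South (8, 12): covers {A} → 4
  East (3, 9): covers {C, D, E} → 395
  West (10, 3): covers {B, F} → 74
Maximum coverage at East: 395 tonnes per month.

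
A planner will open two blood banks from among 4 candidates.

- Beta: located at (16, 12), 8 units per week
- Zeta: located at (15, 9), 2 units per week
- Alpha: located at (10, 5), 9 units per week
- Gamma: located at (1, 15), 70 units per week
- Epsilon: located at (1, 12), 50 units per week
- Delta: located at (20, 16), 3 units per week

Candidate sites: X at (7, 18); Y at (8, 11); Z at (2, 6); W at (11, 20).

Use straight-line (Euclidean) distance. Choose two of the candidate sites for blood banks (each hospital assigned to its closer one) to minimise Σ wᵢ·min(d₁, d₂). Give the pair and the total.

Evaluate every pair (each demand assigned to the nearer of the two):
  {X, Z}: total = 996.3
  {X, Y}: total = 998.1
  {Y, Z}: total = 1043.5
  {Y, W}: total = 1083.4
  {Z, W}: total = 1139.0
  {X, W}: total = 1142.3
Best pair: {X, Z} with total 996.3.

{X, Z}, total 996.3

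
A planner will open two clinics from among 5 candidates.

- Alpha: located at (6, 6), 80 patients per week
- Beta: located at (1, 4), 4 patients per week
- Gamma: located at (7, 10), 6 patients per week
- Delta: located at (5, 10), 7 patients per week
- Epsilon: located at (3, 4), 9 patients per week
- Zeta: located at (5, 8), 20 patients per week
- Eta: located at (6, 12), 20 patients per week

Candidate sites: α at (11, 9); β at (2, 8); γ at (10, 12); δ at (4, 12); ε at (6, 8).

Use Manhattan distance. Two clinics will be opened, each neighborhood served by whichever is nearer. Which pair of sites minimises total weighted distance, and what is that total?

{δ, ε}, total 358

Evaluate every pair (each demand assigned to the nearer of the two):
  {δ, ε}: total = 358
  {β, ε}: total = 364
  {α, ε}: total = 398
  {γ, ε}: total = 398
  {β, δ}: total = 696
  {β, γ}: total = 750
  {α, β}: total = 830
  {α, δ}: total = 956
  {γ, δ}: total = 956
  {α, γ}: total = 1116
Best pair: {δ, ε} with total 358.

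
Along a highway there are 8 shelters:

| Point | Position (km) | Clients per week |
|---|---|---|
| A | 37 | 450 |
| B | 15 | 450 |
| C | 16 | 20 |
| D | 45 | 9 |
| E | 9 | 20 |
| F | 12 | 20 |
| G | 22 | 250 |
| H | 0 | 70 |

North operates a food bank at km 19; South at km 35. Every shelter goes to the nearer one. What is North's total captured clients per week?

830

The indifferent point is the midpoint (19+35)/2 = 27; shelters left of it (closer to North at 19) go to North, those right go to South.
  H at 0 (w=70) → North
  E at 9 (w=20) → North
  F at 12 (w=20) → North
  B at 15 (w=450) → North
  C at 16 (w=20) → North
  G at 22 (w=250) → North
  A at 37 (w=450) → South
  D at 45 (w=9) → South
North captures 830; South captures 459.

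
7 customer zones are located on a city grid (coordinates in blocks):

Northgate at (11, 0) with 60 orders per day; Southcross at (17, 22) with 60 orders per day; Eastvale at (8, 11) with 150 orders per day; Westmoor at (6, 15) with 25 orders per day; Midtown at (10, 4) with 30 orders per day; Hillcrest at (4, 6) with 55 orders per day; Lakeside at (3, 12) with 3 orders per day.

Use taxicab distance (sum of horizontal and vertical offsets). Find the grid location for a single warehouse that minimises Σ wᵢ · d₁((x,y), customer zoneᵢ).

(8, 11)

Manhattan distance separates: Σwᵢ(|x−xᵢ|+|y−yᵢ|) = Σwᵢ|x−xᵢ| + Σwᵢ|y−yᵢ|, so x and y are optimised independently as 1-D weighted medians.
Total weight W = 383; half = 191.5.
x-coordinate, sorted with cumulative weight:
  x=3 (Lakeside, w=3) cum 3
  x=4 (Hillcrest, w=55) cum 58
  x=6 (Westmoor, w=25) cum 83
  x=8 (Eastvale, w=150) cum 233  ← median
  x=10 (Midtown, w=30) cum 263
  x=11 (Northgate, w=60) cum 323
  x=17 (Southcross, w=60) cum 383
⇒ x* = 8
y-coordinate, sorted with cumulative weight:
  y=0 (Northgate, w=60) cum 60
  y=4 (Midtown, w=30) cum 90
  y=6 (Hillcrest, w=55) cum 145
  y=11 (Eastvale, w=150) cum 295  ← median
  y=12 (Lakeside, w=3) cum 298
  y=15 (Westmoor, w=25) cum 323
  y=22 (Southcross, w=60) cum 383
⇒ y* = 11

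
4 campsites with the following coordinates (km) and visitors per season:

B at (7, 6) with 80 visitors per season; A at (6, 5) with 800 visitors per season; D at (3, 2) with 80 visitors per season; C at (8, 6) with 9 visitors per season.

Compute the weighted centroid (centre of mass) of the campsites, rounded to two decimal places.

The minimiser of Σwᵢ‖p−pᵢ‖² is the weighted centroid p* = (Σwᵢpᵢ)/(Σwᵢ).
Σwᵢ = 969.
Σwᵢxᵢ = 80·7 + 800·6 + 80·3 + 9·8 = 5672.
Σwᵢyᵢ = 80·6 + 800·5 + 80·2 + 9·6 = 4694.
x* = 5672/969 = 5.85, y* = 4694/969 = 4.84.

(5.85, 4.84)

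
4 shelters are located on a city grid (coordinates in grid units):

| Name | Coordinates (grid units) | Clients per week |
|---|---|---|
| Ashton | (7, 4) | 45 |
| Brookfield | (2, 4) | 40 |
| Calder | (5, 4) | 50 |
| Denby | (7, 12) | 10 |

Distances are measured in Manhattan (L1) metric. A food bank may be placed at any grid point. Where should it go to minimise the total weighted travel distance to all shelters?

Manhattan distance separates: Σwᵢ(|x−xᵢ|+|y−yᵢ|) = Σwᵢ|x−xᵢ| + Σwᵢ|y−yᵢ|, so x and y are optimised independently as 1-D weighted medians.
Total weight W = 145; half = 72.5.
x-coordinate, sorted with cumulative weight:
  x=2 (Brookfield, w=40) cum 40
  x=5 (Calder, w=50) cum 90  ← median
  x=7 (Ashton, w=45) cum 135
  x=7 (Denby, w=10) cum 145
⇒ x* = 5
y-coordinate, sorted with cumulative weight:
  y=4 (Ashton, w=45) cum 45
  y=4 (Brookfield, w=40) cum 85  ← median
  y=4 (Calder, w=50) cum 135
  y=12 (Denby, w=10) cum 145
⇒ y* = 4

(5, 4)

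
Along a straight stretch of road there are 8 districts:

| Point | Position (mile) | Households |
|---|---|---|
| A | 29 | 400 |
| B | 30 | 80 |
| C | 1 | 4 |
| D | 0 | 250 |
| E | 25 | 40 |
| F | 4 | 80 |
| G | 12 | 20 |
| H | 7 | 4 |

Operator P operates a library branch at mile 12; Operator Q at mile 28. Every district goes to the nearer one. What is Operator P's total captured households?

The indifferent point is the midpoint (12+28)/2 = 20; districts left of it (closer to Operator P at 12) go to Operator P, those right go to Operator Q.
  D at 0 (w=250) → Operator P
  C at 1 (w=4) → Operator P
  F at 4 (w=80) → Operator P
  H at 7 (w=4) → Operator P
  G at 12 (w=20) → Operator P
  E at 25 (w=40) → Operator Q
  A at 29 (w=400) → Operator Q
  B at 30 (w=80) → Operator Q
Operator P captures 358; Operator Q captures 520.

358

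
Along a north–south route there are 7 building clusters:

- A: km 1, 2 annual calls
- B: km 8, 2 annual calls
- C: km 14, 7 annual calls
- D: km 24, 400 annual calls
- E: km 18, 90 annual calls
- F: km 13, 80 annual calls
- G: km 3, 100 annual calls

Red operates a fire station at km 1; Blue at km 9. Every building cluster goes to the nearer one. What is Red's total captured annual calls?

102

The indifferent point is the midpoint (1+9)/2 = 5; building clusters left of it (closer to Red at 1) go to Red, those right go to Blue.
  A at 1 (w=2) → Red
  G at 3 (w=100) → Red
  B at 8 (w=2) → Blue
  F at 13 (w=80) → Blue
  C at 14 (w=7) → Blue
  E at 18 (w=90) → Blue
  D at 24 (w=400) → Blue
Red captures 102; Blue captures 579.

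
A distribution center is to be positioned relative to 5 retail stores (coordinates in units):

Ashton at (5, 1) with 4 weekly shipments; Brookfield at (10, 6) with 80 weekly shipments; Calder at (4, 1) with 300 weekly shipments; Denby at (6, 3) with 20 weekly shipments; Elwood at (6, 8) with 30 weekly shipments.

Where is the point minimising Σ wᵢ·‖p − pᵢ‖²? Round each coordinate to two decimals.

(5.35, 2.50)

The minimiser of Σwᵢ‖p−pᵢ‖² is the weighted centroid p* = (Σwᵢpᵢ)/(Σwᵢ).
Σwᵢ = 434.
Σwᵢxᵢ = 4·5 + 80·10 + 300·4 + 20·6 + 30·6 = 2320.
Σwᵢyᵢ = 4·1 + 80·6 + 300·1 + 20·3 + 30·8 = 1084.
x* = 2320/434 = 5.35, y* = 1084/434 = 2.50.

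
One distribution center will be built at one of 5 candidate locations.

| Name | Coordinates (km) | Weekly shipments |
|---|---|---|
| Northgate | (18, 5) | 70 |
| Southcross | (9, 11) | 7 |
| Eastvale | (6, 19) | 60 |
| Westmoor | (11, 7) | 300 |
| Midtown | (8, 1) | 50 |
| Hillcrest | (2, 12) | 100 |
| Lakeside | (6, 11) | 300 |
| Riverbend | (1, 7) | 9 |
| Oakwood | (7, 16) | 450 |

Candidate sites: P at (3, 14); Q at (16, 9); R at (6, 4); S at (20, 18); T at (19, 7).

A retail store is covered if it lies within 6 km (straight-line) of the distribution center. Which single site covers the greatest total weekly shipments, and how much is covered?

P, covering 910

Coverage radius r = 6 km; a point is covered iff (Δx)²+(Δy)² ≤ 6² = 36.
  P (3, 14): covers {Eastvale, Hillcrest, Lakeside, Oakwood} → 910
  Q (16, 9): covers {Northgate, Westmoor} → 370
  R (6, 4): covers {Westmoor, Midtown, Riverbend} → 359
  S (20, 18): covers {none} → 0
  T (19, 7): covers {Northgate} → 70
Maximum coverage at P: 910 weekly shipments.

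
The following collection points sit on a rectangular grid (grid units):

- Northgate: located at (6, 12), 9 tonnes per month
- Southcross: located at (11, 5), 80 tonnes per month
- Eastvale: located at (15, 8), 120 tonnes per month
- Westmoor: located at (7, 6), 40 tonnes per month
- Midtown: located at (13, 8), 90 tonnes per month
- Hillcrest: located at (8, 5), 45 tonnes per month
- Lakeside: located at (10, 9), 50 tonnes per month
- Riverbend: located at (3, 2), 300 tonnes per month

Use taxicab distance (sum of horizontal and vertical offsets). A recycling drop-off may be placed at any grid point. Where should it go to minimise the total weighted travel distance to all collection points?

Manhattan distance separates: Σwᵢ(|x−xᵢ|+|y−yᵢ|) = Σwᵢ|x−xᵢ| + Σwᵢ|y−yᵢ|, so x and y are optimised independently as 1-D weighted medians.
Total weight W = 734; half = 367.
x-coordinate, sorted with cumulative weight:
  x=3 (Riverbend, w=300) cum 300
  x=6 (Northgate, w=9) cum 309
  x=7 (Westmoor, w=40) cum 349
  x=8 (Hillcrest, w=45) cum 394  ← median
  x=10 (Lakeside, w=50) cum 444
  x=11 (Southcross, w=80) cum 524
  x=13 (Midtown, w=90) cum 614
  x=15 (Eastvale, w=120) cum 734
⇒ x* = 8
y-coordinate, sorted with cumulative weight:
  y=2 (Riverbend, w=300) cum 300
  y=5 (Southcross, w=80) cum 380  ← median
  y=5 (Hillcrest, w=45) cum 425
  y=6 (Westmoor, w=40) cum 465
  y=8 (Eastvale, w=120) cum 585
  y=8 (Midtown, w=90) cum 675
  y=9 (Lakeside, w=50) cum 725
  y=12 (Northgate, w=9) cum 734
⇒ y* = 5

(8, 5)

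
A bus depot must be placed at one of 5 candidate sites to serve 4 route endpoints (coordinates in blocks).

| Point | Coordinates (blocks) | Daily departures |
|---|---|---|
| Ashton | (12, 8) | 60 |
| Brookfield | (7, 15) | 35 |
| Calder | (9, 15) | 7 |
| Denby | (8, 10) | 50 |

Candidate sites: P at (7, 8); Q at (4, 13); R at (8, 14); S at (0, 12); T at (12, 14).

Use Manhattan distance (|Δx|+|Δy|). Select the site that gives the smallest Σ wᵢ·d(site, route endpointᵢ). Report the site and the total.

P, total 758 blocks

Total weighted distance at each candidate:
  P (7, 8): total = 758
  Q (4, 13): total = 1354
  R (8, 14): total = 884
  S (0, 12): total = 1894
  T (12, 14): total = 998
Minimum is at P with total 758 blocks.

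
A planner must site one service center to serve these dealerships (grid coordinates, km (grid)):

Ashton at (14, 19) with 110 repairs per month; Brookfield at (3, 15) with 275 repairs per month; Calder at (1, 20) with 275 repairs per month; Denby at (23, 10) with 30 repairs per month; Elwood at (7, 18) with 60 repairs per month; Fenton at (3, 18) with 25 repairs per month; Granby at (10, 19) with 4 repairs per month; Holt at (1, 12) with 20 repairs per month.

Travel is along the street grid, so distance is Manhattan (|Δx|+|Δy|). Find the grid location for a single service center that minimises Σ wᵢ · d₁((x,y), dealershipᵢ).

(3, 18)

Manhattan distance separates: Σwᵢ(|x−xᵢ|+|y−yᵢ|) = Σwᵢ|x−xᵢ| + Σwᵢ|y−yᵢ|, so x and y are optimised independently as 1-D weighted medians.
Total weight W = 799; half = 399.5.
x-coordinate, sorted with cumulative weight:
  x=1 (Calder, w=275) cum 275
  x=1 (Holt, w=20) cum 295
  x=3 (Brookfield, w=275) cum 570  ← median
  x=3 (Fenton, w=25) cum 595
  x=7 (Elwood, w=60) cum 655
  x=10 (Granby, w=4) cum 659
  x=14 (Ashton, w=110) cum 769
  x=23 (Denby, w=30) cum 799
⇒ x* = 3
y-coordinate, sorted with cumulative weight:
  y=10 (Denby, w=30) cum 30
  y=12 (Holt, w=20) cum 50
  y=15 (Brookfield, w=275) cum 325
  y=18 (Elwood, w=60) cum 385
  y=18 (Fenton, w=25) cum 410  ← median
  y=19 (Ashton, w=110) cum 520
  y=19 (Granby, w=4) cum 524
  y=20 (Calder, w=275) cum 799
⇒ y* = 18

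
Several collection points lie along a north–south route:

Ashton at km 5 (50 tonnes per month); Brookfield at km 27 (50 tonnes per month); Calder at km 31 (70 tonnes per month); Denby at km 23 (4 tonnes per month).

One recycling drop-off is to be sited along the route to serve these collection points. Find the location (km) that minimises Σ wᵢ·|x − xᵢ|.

x = 27

For a sum of weighted absolute distances on a line, the optimum is the weighted median (not the mean). Total weight W = 174; half-weight = 87.
Sort by position and accumulate weight:
  km 5 (Ashton, w=50) → cum 50
  km 23 (Denby, w=4) → cum 54
  km 27 (Brookfield, w=50) → cum 104  ≥ 87 → median here
  km 31 (Calder, w=70) → cum 174
Optimal location: km 27.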